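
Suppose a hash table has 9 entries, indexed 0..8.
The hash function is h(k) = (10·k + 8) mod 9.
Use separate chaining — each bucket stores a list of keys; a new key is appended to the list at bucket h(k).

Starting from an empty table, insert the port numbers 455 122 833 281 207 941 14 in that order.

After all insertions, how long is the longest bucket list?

Insert 455: h=4, bucket 4 empty -> new chain.
Insert 122: h=4, bucket 4 nonempty -> append to chain.
Insert 833: h=4, bucket 4 nonempty -> append to chain.
Insert 281: h=1, bucket 1 empty -> new chain.
Insert 207: h=8, bucket 8 empty -> new chain.
Insert 941: h=4, bucket 4 nonempty -> append to chain.
Insert 14: h=4, bucket 4 nonempty -> append to chain.
Final buckets:
0: _
1: 281
2: _
3: _
4: 455 -> 122 -> 833 -> 941 -> 14
5: _
6: _
7: _
8: 207

5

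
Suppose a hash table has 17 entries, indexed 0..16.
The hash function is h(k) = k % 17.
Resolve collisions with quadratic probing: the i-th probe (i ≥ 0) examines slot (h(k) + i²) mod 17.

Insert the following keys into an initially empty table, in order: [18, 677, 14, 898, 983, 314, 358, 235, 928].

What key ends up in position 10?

18: h=1 => slot 1
677: h=14 => slot 14
14: h=14, probe 14,15 => slot 15
898: h=14, probe 14,15,1,6 => slot 6
983: h=14, probe 14,15,1,6,13 => slot 13
314: h=8 => slot 8
358: h=1, probe 1,2 => slot 2
235: h=14, probe 14,15,1,6,13,5 => slot 5
928: h=10 => slot 10
Table: [—, 18, 358, —, —, 235, 898, —, 314, —, 928, —, —, 983, 677, 14, —]

928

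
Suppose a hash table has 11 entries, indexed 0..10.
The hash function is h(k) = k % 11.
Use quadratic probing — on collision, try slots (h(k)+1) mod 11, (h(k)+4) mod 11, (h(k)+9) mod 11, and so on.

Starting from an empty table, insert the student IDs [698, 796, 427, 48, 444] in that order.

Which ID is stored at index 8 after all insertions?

48

698: h=5 → slot 5
796: h=4 → slot 4
427: h=9 → slot 9
48: h=4, probe 4,5,8 → slot 8
444: h=4, probe 4,5,8,2 → slot 2
Table: [_, _, 444, _, 796, 698, _, _, 48, 427, _]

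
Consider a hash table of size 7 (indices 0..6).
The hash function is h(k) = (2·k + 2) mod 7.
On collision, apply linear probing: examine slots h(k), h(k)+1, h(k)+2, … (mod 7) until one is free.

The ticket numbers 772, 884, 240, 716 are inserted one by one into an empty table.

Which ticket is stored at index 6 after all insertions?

772: h=6 => slot 6
884: h=6, probe 6,0 => slot 0
240: h=6, probe 6,0,1 => slot 1
716: h=6, probe 6,0,1,2 => slot 2
Table: [884, 240, 716, _, _, _, 772]

772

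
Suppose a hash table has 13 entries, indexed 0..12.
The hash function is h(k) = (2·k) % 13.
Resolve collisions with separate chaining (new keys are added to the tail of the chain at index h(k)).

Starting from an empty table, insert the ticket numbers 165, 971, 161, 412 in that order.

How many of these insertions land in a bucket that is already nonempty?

2

165 → bucket 5
971 → bucket 5 (collision)
161 → bucket 10
412 → bucket 5 (collision)
Final buckets:
0: ∅
1: ∅
2: ∅
3: ∅
4: ∅
5: 165 -> 971 -> 412
6: ∅
7: ∅
8: ∅
9: ∅
10: 161
11: ∅
12: ∅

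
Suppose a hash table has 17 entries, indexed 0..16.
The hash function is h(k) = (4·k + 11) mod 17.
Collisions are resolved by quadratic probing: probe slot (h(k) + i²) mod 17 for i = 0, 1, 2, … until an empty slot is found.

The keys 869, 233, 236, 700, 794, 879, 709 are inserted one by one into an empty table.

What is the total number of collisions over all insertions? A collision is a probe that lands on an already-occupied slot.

869 hashes to 2; slot 2 is free -> place at 2.
233 hashes to 8; slot 8 is free -> place at 8.
236 hashes to 3; slot 3 is free -> place at 3.
700 hashes to 6; slot 6 is free -> place at 6.
794 hashes to 8; 8 taken -> place at 9.
879 hashes to 8; 8,9 taken -> place at 12.
709 hashes to 8; 8,9,12 taken -> place at 0.
Table: [709, _, 869, 236, _, _, 700, _, 233, 794, _, _, 879, _, _, _, _]

6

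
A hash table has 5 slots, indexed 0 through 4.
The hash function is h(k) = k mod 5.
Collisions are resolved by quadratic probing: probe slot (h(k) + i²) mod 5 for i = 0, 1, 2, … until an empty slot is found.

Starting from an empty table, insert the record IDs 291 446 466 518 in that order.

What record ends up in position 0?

291: h=1 => slot 1
446: h=1, probe 1,2 => slot 2
466: h=1, probe 1,2,0 => slot 0
518: h=3 => slot 3
Table: [466, 291, 446, 518, ∅]

466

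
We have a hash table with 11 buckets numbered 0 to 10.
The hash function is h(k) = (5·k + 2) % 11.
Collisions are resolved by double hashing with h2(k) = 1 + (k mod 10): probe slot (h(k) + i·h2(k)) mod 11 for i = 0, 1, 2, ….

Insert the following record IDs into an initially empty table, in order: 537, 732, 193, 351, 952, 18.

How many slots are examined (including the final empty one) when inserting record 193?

537: h=3 → slot 3
732: h=10 → slot 10
193: h=10, h2=4, probe 10,3,7 → slot 7
351: h=8 → slot 8
952: h=10, h2=3, probe 10,2 → slot 2
18: h=4 → slot 4
Table: [∅, ∅, 952, 537, 18, ∅, ∅, 193, 351, ∅, 732]

3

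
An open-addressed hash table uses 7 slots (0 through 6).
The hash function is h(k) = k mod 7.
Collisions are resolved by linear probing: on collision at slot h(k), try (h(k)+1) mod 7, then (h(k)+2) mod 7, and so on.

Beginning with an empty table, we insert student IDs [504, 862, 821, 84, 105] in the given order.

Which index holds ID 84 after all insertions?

Insert 504: h=0, slot 0 empty -> index 0.
Insert 862: h=1, slot 1 empty -> index 1.
Insert 821: h=2, slot 2 empty -> index 2.
Insert 84: h=0, slots 0,1,2 occupied -> index 3.
Insert 105: h=0, slots 0,1,2,3 occupied -> index 4.
Table: [504, 862, 821, 84, 105, -, -]

3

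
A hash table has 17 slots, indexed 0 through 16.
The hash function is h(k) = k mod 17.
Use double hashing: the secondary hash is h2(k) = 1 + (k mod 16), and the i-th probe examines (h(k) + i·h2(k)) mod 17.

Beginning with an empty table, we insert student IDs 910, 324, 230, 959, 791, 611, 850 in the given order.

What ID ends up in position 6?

850

910: h=9 -> slot 9
324: h=1 -> slot 1
230: h=9, h2=7, probe 9,16 -> slot 16
959: h=7 -> slot 7
791: h=9, h2=8, probe 9,0 -> slot 0
611: h=16, h2=4, probe 16,3 -> slot 3
850: h=0, h2=3, probe 0,3,6 -> slot 6
Table: [791, 324, ∅, 611, ∅, ∅, 850, 959, ∅, 910, ∅, ∅, ∅, ∅, ∅, ∅, 230]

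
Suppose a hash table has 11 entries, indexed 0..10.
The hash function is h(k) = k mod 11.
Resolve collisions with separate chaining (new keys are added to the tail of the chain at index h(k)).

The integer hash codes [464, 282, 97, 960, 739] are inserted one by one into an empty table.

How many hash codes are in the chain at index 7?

1

Insert 464: h=2, bucket 2 empty → new chain.
Insert 282: h=7, bucket 7 empty → new chain.
Insert 97: h=9, bucket 9 empty → new chain.
Insert 960: h=3, bucket 3 empty → new chain.
Insert 739: h=2, bucket 2 nonempty → append to chain.
Final buckets:
0: —
1: —
2: 464 -> 739
3: 960
4: —
5: —
6: —
7: 282
8: —
9: 97
10: —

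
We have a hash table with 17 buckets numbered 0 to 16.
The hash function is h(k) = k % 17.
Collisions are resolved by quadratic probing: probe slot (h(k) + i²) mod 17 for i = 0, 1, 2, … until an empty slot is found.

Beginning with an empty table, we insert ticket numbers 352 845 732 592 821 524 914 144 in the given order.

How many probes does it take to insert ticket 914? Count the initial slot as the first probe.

352 hashes to 12; slot 12 is free → place at 12.
845 hashes to 12; 12 taken → place at 13.
732 hashes to 1; slot 1 is free → place at 1.
592 hashes to 14; slot 14 is free → place at 14.
821 hashes to 5; slot 5 is free → place at 5.
524 hashes to 14; 14 taken → place at 15.
914 hashes to 13; 13,14 taken → place at 0.
144 hashes to 8; slot 8 is free → place at 8.
Table: [914, 732, —, —, —, 821, —, —, 144, —, —, —, 352, 845, 592, 524, —]

3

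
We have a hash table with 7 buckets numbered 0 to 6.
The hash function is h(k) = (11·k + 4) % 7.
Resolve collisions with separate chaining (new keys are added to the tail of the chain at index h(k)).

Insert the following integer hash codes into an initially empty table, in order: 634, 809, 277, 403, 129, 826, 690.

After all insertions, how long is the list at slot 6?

634 → bucket 6
809 → bucket 6 (collision)
277 → bucket 6 (collision)
403 → bucket 6 (collision)
129 → bucket 2
826 → bucket 4
690 → bucket 6 (collision)
Final buckets:
0: —
1: —
2: 129
3: —
4: 826
5: —
6: 634 -> 809 -> 277 -> 403 -> 690

5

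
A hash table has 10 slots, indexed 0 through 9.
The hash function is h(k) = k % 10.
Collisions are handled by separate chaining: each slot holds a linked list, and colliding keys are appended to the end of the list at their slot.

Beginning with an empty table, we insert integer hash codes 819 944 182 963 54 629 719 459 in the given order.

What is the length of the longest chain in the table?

4

Insert 819: h=9, bucket 9 empty → new chain.
Insert 944: h=4, bucket 4 empty → new chain.
Insert 182: h=2, bucket 2 empty → new chain.
Insert 963: h=3, bucket 3 empty → new chain.
Insert 54: h=4, bucket 4 nonempty → append to chain.
Insert 629: h=9, bucket 9 nonempty → append to chain.
Insert 719: h=9, bucket 9 nonempty → append to chain.
Insert 459: h=9, bucket 9 nonempty → append to chain.
Final buckets:
0: ∅
1: ∅
2: 182
3: 963
4: 944 -> 54
5: ∅
6: ∅
7: ∅
8: ∅
9: 819 -> 629 -> 719 -> 459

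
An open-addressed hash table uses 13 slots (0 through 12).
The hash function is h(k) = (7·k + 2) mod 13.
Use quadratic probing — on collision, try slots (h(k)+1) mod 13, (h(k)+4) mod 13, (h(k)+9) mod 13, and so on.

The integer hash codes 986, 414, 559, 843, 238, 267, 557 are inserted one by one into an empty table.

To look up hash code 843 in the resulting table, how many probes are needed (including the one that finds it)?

986: h=1 => slot 1
414: h=1, probe 1,2 => slot 2
559: h=2, probe 2,3 => slot 3
843: h=1, probe 1,2,5 => slot 5
238: h=4 => slot 4
267: h=12 => slot 12
557: h=1, probe 1,2,5,10 => slot 10
Table: [-, 986, 414, 559, 238, 843, -, -, -, -, 557, -, 267]
Lookup 843: h=1, probe 1,2,5 → found at 5.

3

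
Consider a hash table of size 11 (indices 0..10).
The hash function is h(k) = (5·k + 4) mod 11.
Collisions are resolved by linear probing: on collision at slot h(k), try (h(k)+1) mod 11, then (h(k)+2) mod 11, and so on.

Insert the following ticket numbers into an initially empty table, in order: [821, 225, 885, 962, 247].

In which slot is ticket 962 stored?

821 hashes to 6; slot 6 is free → place at 6.
225 hashes to 7; slot 7 is free → place at 7.
885 hashes to 7; 7 taken → place at 8.
962 hashes to 7; 7,8 taken → place at 9.
247 hashes to 7; 7,8,9 taken → place at 10.
Table: [∅, ∅, ∅, ∅, ∅, ∅, 821, 225, 885, 962, 247]

9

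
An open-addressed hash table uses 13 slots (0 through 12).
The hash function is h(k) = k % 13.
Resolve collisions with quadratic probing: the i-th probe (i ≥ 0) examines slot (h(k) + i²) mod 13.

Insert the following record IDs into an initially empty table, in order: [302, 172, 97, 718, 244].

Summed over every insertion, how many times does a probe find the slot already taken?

3

302 hashes to 3; slot 3 is free -> place at 3.
172 hashes to 3; 3 taken -> place at 4.
97 hashes to 6; slot 6 is free -> place at 6.
718 hashes to 3; 3,4 taken -> place at 7.
244 hashes to 10; slot 10 is free -> place at 10.
Table: [., ., ., 302, 172, ., 97, 718, ., ., 244, ., .]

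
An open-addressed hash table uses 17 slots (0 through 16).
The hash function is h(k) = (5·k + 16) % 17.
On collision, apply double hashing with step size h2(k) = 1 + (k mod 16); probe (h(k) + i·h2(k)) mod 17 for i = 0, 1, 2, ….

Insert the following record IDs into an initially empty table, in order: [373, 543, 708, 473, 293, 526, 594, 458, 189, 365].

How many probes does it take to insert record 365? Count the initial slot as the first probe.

3

373: h=11 → slot 11
543: h=11, h2=16, probe 11,10 → slot 10
708: h=3 → slot 3
473: h=1 → slot 1
293: h=2 → slot 2
526: h=11, h2=15, probe 11,9 → slot 9
594: h=11, h2=3, probe 11,14 → slot 14
458: h=11, h2=11, probe 11,5 → slot 5
189: h=9, h2=14, probe 9,6 → slot 6
365: h=5, h2=14, probe 5,2,16 → slot 16
Table: [—, 473, 293, 708, —, 458, 189, —, —, 526, 543, 373, —, —, 594, —, 365]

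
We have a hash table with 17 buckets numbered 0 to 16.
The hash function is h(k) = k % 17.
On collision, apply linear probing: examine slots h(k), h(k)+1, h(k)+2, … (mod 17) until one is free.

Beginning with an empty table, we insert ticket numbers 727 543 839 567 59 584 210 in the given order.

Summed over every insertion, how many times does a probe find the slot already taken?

Insert 727: h=13, slot 13 empty => index 13.
Insert 543: h=16, slot 16 empty => index 16.
Insert 839: h=6, slot 6 empty => index 6.
Insert 567: h=6, slot 6 occupied => index 7.
Insert 59: h=8, slot 8 empty => index 8.
Insert 584: h=6, slots 6,7,8 occupied => index 9.
Insert 210: h=6, slots 6,7,8,9 occupied => index 10.
Table: [∅, ∅, ∅, ∅, ∅, ∅, 839, 567, 59, 584, 210, ∅, ∅, 727, ∅, ∅, 543]

8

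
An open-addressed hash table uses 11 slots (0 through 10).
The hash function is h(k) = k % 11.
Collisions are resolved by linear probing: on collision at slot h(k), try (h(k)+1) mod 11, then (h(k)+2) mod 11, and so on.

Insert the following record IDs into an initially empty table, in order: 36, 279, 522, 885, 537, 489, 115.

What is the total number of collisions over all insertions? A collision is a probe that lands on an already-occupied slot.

6

36: h=3 => slot 3
279: h=4 => slot 4
522: h=5 => slot 5
885: h=5, probe 5,6 => slot 6
537: h=9 => slot 9
489: h=5, probe 5,6,7 => slot 7
115: h=5, probe 5,6,7,8 => slot 8
Table: [., ., ., 36, 279, 522, 885, 489, 115, 537, .]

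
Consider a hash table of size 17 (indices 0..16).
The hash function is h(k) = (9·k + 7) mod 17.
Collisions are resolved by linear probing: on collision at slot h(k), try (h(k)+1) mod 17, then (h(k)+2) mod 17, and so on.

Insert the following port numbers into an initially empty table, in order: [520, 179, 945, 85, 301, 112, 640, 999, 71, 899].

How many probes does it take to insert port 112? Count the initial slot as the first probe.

4

Insert 520: h=12, slot 12 empty => index 12.
Insert 179: h=3, slot 3 empty => index 3.
Insert 945: h=12, slot 12 occupied => index 13.
Insert 85: h=7, slot 7 empty => index 7.
Insert 301: h=13, slot 13 occupied => index 14.
Insert 112: h=12, slots 12,13,14 occupied => index 15.
Insert 640: h=4, slot 4 empty => index 4.
Insert 999: h=5, slot 5 empty => index 5.
Insert 71: h=0, slot 0 empty => index 0.
Insert 899: h=6, slot 6 empty => index 6.
Table: [71, _, _, 179, 640, 999, 899, 85, _, _, _, _, 520, 945, 301, 112, _]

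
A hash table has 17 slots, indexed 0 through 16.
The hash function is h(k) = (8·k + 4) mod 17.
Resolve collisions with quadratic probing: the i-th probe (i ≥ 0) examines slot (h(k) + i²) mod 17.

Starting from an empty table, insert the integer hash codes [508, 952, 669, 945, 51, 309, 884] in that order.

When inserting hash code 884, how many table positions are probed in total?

Insert 508: h=5, slot 5 empty -> index 5.
Insert 952: h=4, slot 4 empty -> index 4.
Insert 669: h=1, slot 1 empty -> index 1.
Insert 945: h=16, slot 16 empty -> index 16.
Insert 51: h=4, slots 4,5 occupied -> index 8.
Insert 309: h=11, slot 11 empty -> index 11.
Insert 884: h=4, slots 4,5,8 occupied -> index 13.
Table: [-, 669, -, -, 952, 508, -, -, 51, -, -, 309, -, 884, -, -, 945]

4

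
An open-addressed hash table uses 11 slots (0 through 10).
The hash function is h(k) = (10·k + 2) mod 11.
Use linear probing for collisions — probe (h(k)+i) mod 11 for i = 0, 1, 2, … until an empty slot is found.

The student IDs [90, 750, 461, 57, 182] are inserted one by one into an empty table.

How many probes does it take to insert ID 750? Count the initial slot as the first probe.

2

90: h=0 => slot 0
750: h=0, probe 0,1 => slot 1
461: h=3 => slot 3
57: h=0, probe 0,1,2 => slot 2
182: h=7 => slot 7
Table: [90, 750, 57, 461, ∅, ∅, ∅, 182, ∅, ∅, ∅]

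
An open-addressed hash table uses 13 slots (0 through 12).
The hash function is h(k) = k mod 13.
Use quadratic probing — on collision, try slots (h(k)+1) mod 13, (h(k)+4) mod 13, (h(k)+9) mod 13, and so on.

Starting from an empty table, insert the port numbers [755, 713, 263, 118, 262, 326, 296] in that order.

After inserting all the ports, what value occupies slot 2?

755 hashes to 1; slot 1 is free -> place at 1.
713 hashes to 11; slot 11 is free -> place at 11.
263 hashes to 3; slot 3 is free -> place at 3.
118 hashes to 1; 1 taken -> place at 2.
262 hashes to 2; 2,3 taken -> place at 6.
326 hashes to 1; 1,2 taken -> place at 5.
296 hashes to 10; slot 10 is free -> place at 10.
Table: [—, 755, 118, 263, —, 326, 262, —, —, —, 296, 713, —]

118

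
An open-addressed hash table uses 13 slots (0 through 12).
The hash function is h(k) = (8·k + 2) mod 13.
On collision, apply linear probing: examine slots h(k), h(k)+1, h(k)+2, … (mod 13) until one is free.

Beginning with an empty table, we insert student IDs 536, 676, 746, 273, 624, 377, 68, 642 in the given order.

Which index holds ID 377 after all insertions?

6

536: h=0 => slot 0
676: h=2 => slot 2
746: h=3 => slot 3
273: h=2, probe 2,3,4 => slot 4
624: h=2, probe 2,3,4,5 => slot 5
377: h=2, probe 2,3,4,5,6 => slot 6
68: h=0, probe 0,1 => slot 1
642: h=3, probe 3,4,5,6,7 => slot 7
Table: [536, 68, 676, 746, 273, 624, 377, 642, —, —, —, —, —]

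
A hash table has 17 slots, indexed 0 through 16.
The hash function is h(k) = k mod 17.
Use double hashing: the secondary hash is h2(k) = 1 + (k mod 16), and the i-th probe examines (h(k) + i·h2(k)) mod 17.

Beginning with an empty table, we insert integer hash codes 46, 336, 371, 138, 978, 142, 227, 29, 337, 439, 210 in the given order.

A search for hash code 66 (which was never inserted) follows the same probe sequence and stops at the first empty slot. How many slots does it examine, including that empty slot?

46: h=12 → slot 12
336: h=13 → slot 13
371: h=14 → slot 14
138: h=2 → slot 2
978: h=9 → slot 9
142: h=6 → slot 6
227: h=6, h2=4, probe 6,10 → slot 10
29: h=12, h2=14, probe 12,9,6,3 → slot 3
337: h=14, h2=2, probe 14,16 → slot 16
439: h=14, h2=8, probe 14,5 → slot 5
210: h=6, h2=3, probe 6,9,12,15 → slot 15
Table: [_, _, 138, 29, _, 439, 142, _, _, 978, 227, _, 46, 336, 371, 210, 337]
Lookup 66: h=15, h2=3, probe 15,1 → slot 1 empty, not found.

2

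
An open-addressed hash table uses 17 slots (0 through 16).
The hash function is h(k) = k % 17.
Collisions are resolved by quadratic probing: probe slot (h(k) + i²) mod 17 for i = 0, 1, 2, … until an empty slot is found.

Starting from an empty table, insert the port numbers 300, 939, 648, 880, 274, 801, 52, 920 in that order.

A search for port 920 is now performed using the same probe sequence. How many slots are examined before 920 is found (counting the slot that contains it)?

6

300 hashes to 11; slot 11 is free → place at 11.
939 hashes to 4; slot 4 is free → place at 4.
648 hashes to 2; slot 2 is free → place at 2.
880 hashes to 13; slot 13 is free → place at 13.
274 hashes to 2; 2 taken → place at 3.
801 hashes to 2; 2,3 taken → place at 6.
52 hashes to 1; slot 1 is free → place at 1.
920 hashes to 2; 2,3,6,11,1 taken → place at 10.
Table: [_, 52, 648, 274, 939, _, 801, _, _, _, 920, 300, _, 880, _, _, _]
Lookup 920: h=2, probe 2,3,6,11,1,10 → found at 10.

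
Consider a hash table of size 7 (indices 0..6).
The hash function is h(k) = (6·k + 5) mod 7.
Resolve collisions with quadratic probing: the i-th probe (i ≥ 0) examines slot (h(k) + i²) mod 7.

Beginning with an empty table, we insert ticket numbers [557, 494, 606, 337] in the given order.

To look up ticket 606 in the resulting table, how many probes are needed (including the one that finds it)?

557 hashes to 1; slot 1 is free → place at 1.
494 hashes to 1; 1 taken → place at 2.
606 hashes to 1; 1,2 taken → place at 5.
337 hashes to 4; slot 4 is free → place at 4.
Table: [-, 557, 494, -, 337, 606, -]
Lookup 606: h=1, probe 1,2,5 → found at 5.

3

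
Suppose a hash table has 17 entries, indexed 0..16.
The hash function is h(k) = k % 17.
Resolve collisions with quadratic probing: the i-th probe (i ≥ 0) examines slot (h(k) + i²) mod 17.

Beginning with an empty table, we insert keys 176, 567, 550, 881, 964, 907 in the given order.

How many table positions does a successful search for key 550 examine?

3

176: h=6 => slot 6
567: h=6, probe 6,7 => slot 7
550: h=6, probe 6,7,10 => slot 10
881: h=14 => slot 14
964: h=12 => slot 12
907: h=6, probe 6,7,10,15 => slot 15
Table: [., ., ., ., ., ., 176, 567, ., ., 550, ., 964, ., 881, 907, .]
Lookup 550: h=6, probe 6,7,10 → found at 10.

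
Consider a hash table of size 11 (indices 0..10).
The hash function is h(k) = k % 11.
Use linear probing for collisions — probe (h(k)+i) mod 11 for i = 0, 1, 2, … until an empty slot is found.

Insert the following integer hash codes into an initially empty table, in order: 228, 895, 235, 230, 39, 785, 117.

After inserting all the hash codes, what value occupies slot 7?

785

Insert 228: h=8, slot 8 empty => index 8.
Insert 895: h=4, slot 4 empty => index 4.
Insert 235: h=4, slot 4 occupied => index 5.
Insert 230: h=10, slot 10 empty => index 10.
Insert 39: h=6, slot 6 empty => index 6.
Insert 785: h=4, slots 4,5,6 occupied => index 7.
Insert 117: h=7, slots 7,8 occupied => index 9.
Table: [-, -, -, -, 895, 235, 39, 785, 228, 117, 230]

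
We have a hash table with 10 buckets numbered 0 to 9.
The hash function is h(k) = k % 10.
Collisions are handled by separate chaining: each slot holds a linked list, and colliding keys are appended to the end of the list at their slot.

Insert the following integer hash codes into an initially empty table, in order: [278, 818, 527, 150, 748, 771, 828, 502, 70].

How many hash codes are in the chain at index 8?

Insert 278: h=8, bucket 8 empty → new chain.
Insert 818: h=8, bucket 8 nonempty → append to chain.
Insert 527: h=7, bucket 7 empty → new chain.
Insert 150: h=0, bucket 0 empty → new chain.
Insert 748: h=8, bucket 8 nonempty → append to chain.
Insert 771: h=1, bucket 1 empty → new chain.
Insert 828: h=8, bucket 8 nonempty → append to chain.
Insert 502: h=2, bucket 2 empty → new chain.
Insert 70: h=0, bucket 0 nonempty → append to chain.
Final buckets:
0: 150 -> 70
1: 771
2: 502
3: —
4: —
5: —
6: —
7: 527
8: 278 -> 818 -> 748 -> 828
9: —

4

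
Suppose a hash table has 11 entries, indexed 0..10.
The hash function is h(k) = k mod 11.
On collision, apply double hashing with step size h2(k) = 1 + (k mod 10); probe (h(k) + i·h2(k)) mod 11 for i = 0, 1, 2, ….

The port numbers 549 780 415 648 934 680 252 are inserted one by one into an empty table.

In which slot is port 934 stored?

4

549 hashes to 10; slot 10 is free → place at 10.
780 hashes to 10, h2=1; 10 taken → place at 0.
415 hashes to 8; slot 8 is free → place at 8.
648 hashes to 10, h2=9; 10,8 taken → place at 6.
934 hashes to 10, h2=5; 10 taken → place at 4.
680 hashes to 9; slot 9 is free → place at 9.
252 hashes to 10, h2=3; 10 taken → place at 2.
Table: [780, -, 252, -, 934, -, 648, -, 415, 680, 549]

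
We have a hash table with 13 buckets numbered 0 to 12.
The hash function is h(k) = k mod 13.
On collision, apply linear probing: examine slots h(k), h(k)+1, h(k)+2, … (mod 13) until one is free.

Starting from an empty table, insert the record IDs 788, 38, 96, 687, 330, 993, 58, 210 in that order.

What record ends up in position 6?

788 hashes to 8; slot 8 is free → place at 8.
38 hashes to 12; slot 12 is free → place at 12.
96 hashes to 5; slot 5 is free → place at 5.
687 hashes to 11; slot 11 is free → place at 11.
330 hashes to 5; 5 taken → place at 6.
993 hashes to 5; 5,6 taken → place at 7.
58 hashes to 6; 6,7,8 taken → place at 9.
210 hashes to 2; slot 2 is free → place at 2.
Table: [., ., 210, ., ., 96, 330, 993, 788, 58, ., 687, 38]

330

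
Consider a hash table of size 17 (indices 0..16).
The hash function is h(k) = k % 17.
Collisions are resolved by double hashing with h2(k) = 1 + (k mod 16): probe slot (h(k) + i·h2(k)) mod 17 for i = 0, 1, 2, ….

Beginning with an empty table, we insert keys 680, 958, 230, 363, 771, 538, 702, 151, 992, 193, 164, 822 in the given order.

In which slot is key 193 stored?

8

680 hashes to 0; slot 0 is free -> place at 0.
958 hashes to 6; slot 6 is free -> place at 6.
230 hashes to 9; slot 9 is free -> place at 9.
363 hashes to 6, h2=12; 6 taken -> place at 1.
771 hashes to 6, h2=4; 6 taken -> place at 10.
538 hashes to 11; slot 11 is free -> place at 11.
702 hashes to 5; slot 5 is free -> place at 5.
151 hashes to 15; slot 15 is free -> place at 15.
992 hashes to 6, h2=1; 6 taken -> place at 7.
193 hashes to 6, h2=2; 6 taken -> place at 8.
164 hashes to 11, h2=5; 11 taken -> place at 16.
822 hashes to 6, h2=7; 6 taken -> place at 13.
Table: [680, 363, —, —, —, 702, 958, 992, 193, 230, 771, 538, —, 822, —, 151, 164]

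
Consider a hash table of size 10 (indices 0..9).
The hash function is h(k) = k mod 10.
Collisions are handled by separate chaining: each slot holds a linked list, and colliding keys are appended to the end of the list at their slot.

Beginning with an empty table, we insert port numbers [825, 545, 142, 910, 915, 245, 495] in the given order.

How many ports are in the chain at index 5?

5

Insert 825: h=5, bucket 5 empty → new chain.
Insert 545: h=5, bucket 5 nonempty → append to chain.
Insert 142: h=2, bucket 2 empty → new chain.
Insert 910: h=0, bucket 0 empty → new chain.
Insert 915: h=5, bucket 5 nonempty → append to chain.
Insert 245: h=5, bucket 5 nonempty → append to chain.
Insert 495: h=5, bucket 5 nonempty → append to chain.
Final buckets:
0: 910
1: _
2: 142
3: _
4: _
5: 825 -> 545 -> 915 -> 245 -> 495
6: _
7: _
8: _
9: _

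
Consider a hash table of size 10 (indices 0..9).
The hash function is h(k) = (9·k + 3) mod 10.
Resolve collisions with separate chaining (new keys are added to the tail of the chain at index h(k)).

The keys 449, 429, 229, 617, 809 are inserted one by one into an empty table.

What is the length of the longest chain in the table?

4

449 -> bucket 4
429 -> bucket 4 (collision)
229 -> bucket 4 (collision)
617 -> bucket 6
809 -> bucket 4 (collision)
Final buckets:
0: —
1: —
2: —
3: —
4: 449 -> 429 -> 229 -> 809
5: —
6: 617
7: —
8: —
9: —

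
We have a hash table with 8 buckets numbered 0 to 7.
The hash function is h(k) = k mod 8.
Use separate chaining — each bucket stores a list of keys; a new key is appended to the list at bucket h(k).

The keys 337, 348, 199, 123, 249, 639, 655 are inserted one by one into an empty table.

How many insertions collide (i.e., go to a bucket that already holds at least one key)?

337 -> bucket 1
348 -> bucket 4
199 -> bucket 7
123 -> bucket 3
249 -> bucket 1 (collision)
639 -> bucket 7 (collision)
655 -> bucket 7 (collision)
Final buckets:
0: ∅
1: 337 -> 249
2: ∅
3: 123
4: 348
5: ∅
6: ∅
7: 199 -> 639 -> 655

3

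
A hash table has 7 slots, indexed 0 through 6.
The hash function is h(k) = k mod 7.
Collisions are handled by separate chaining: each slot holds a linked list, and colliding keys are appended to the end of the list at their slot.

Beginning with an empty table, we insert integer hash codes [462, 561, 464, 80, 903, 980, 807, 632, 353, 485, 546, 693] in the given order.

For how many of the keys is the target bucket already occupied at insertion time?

Insert 462: h=0, bucket 0 empty -> new chain.
Insert 561: h=1, bucket 1 empty -> new chain.
Insert 464: h=2, bucket 2 empty -> new chain.
Insert 80: h=3, bucket 3 empty -> new chain.
Insert 903: h=0, bucket 0 nonempty -> append to chain.
Insert 980: h=0, bucket 0 nonempty -> append to chain.
Insert 807: h=2, bucket 2 nonempty -> append to chain.
Insert 632: h=2, bucket 2 nonempty -> append to chain.
Insert 353: h=3, bucket 3 nonempty -> append to chain.
Insert 485: h=2, bucket 2 nonempty -> append to chain.
Insert 546: h=0, bucket 0 nonempty -> append to chain.
Insert 693: h=0, bucket 0 nonempty -> append to chain.
Final buckets:
0: 462 -> 903 -> 980 -> 546 -> 693
1: 561
2: 464 -> 807 -> 632 -> 485
3: 80 -> 353
4: .
5: .
6: .

8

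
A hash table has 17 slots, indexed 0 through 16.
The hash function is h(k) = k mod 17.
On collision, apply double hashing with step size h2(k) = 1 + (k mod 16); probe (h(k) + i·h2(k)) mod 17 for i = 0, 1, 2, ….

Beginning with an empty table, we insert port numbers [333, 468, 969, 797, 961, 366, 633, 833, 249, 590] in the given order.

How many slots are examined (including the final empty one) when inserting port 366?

Insert 333: h=10, slot 10 empty => index 10.
Insert 468: h=9, slot 9 empty => index 9.
Insert 969: h=0, slot 0 empty => index 0.
Insert 797: h=15, slot 15 empty => index 15.
Insert 961: h=9, h2=2, slot 9 occupied => index 11.
Insert 366: h=9, h2=15, slot 9 occupied => index 7.
Insert 633: h=4, slot 4 empty => index 4.
Insert 833: h=0, h2=2, slot 0 occupied => index 2.
Insert 249: h=11, h2=10, slots 11,4 occupied => index 14.
Insert 590: h=12, slot 12 empty => index 12.
Table: [969, —, 833, —, 633, —, —, 366, —, 468, 333, 961, 590, —, 249, 797, —]

2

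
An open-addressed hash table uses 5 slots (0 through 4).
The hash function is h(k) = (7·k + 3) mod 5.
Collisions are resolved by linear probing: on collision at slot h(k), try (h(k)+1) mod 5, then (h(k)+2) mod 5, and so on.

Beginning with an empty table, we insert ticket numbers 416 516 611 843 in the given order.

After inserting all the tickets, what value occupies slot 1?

516

Insert 416: h=0, slot 0 empty → index 0.
Insert 516: h=0, slot 0 occupied → index 1.
Insert 611: h=0, slots 0,1 occupied → index 2.
Insert 843: h=4, slot 4 empty → index 4.
Table: [416, 516, 611, —, 843]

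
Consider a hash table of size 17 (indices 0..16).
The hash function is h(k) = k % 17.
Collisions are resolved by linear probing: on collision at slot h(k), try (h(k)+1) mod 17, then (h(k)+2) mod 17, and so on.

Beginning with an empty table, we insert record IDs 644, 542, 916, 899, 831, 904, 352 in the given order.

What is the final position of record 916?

644 hashes to 15; slot 15 is free => place at 15.
542 hashes to 15; 15 taken => place at 16.
916 hashes to 15; 15,16 taken => place at 0.
899 hashes to 15; 15,16,0 taken => place at 1.
831 hashes to 15; 15,16,0,1 taken => place at 2.
904 hashes to 3; slot 3 is free => place at 3.
352 hashes to 12; slot 12 is free => place at 12.
Table: [916, 899, 831, 904, -, -, -, -, -, -, -, -, 352, -, -, 644, 542]

0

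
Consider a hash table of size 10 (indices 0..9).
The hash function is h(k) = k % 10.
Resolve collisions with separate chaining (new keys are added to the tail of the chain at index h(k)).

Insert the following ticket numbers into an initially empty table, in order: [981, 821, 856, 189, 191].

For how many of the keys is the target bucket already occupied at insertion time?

2

981 → bucket 1
821 → bucket 1 (collision)
856 → bucket 6
189 → bucket 9
191 → bucket 1 (collision)
Final buckets:
0: ∅
1: 981 -> 821 -> 191
2: ∅
3: ∅
4: ∅
5: ∅
6: 856
7: ∅
8: ∅
9: 189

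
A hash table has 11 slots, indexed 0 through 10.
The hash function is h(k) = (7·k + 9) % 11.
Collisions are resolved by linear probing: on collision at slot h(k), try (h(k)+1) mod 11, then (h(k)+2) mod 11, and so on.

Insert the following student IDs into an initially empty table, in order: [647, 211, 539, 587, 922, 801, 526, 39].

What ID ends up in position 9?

539

647 hashes to 6; slot 6 is free -> place at 6.
211 hashes to 1; slot 1 is free -> place at 1.
539 hashes to 9; slot 9 is free -> place at 9.
587 hashes to 4; slot 4 is free -> place at 4.
922 hashes to 6; 6 taken -> place at 7.
801 hashes to 6; 6,7 taken -> place at 8.
526 hashes to 6; 6,7,8,9 taken -> place at 10.
39 hashes to 7; 7,8,9,10 taken -> place at 0.
Table: [39, 211, ., ., 587, ., 647, 922, 801, 539, 526]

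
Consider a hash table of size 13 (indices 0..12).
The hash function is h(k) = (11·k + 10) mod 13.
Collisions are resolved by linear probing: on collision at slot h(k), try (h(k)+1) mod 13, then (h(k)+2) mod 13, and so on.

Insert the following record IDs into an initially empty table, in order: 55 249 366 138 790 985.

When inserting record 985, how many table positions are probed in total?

Insert 55: h=4, slot 4 empty → index 4.
Insert 249: h=6, slot 6 empty → index 6.
Insert 366: h=6, slot 6 occupied → index 7.
Insert 138: h=7, slot 7 occupied → index 8.
Insert 790: h=3, slot 3 empty → index 3.
Insert 985: h=3, slots 3,4 occupied → index 5.
Table: [-, -, -, 790, 55, 985, 249, 366, 138, -, -, -, -]

3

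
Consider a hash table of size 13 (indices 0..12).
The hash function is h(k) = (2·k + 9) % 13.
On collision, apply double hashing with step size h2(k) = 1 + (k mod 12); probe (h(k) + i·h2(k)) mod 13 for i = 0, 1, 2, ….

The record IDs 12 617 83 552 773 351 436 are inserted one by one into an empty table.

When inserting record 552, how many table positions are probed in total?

Insert 12: h=7, slot 7 empty => index 7.
Insert 617: h=8, slot 8 empty => index 8.
Insert 83: h=6, slot 6 empty => index 6.
Insert 552: h=8, h2=1, slot 8 occupied => index 9.
Insert 773: h=8, h2=6, slot 8 occupied => index 1.
Insert 351: h=9, h2=4, slot 9 occupied => index 0.
Insert 436: h=10, slot 10 empty => index 10.
Table: [351, 773, ∅, ∅, ∅, ∅, 83, 12, 617, 552, 436, ∅, ∅]

2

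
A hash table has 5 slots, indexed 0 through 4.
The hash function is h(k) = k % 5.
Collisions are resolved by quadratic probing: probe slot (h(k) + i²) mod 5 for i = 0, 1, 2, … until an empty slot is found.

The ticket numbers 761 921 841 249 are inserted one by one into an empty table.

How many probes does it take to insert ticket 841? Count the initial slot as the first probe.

3

761: h=1 => slot 1
921: h=1, probe 1,2 => slot 2
841: h=1, probe 1,2,0 => slot 0
249: h=4 => slot 4
Table: [841, 761, 921, —, 249]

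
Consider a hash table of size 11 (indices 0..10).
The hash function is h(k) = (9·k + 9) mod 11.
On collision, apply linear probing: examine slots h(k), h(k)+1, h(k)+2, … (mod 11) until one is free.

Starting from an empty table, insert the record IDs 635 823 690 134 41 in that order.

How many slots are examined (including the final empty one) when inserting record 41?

635: h=4 => slot 4
823: h=2 => slot 2
690: h=4, probe 4,5 => slot 5
134: h=5, probe 5,6 => slot 6
41: h=4, probe 4,5,6,7 => slot 7
Table: [., ., 823, ., 635, 690, 134, 41, ., ., .]

4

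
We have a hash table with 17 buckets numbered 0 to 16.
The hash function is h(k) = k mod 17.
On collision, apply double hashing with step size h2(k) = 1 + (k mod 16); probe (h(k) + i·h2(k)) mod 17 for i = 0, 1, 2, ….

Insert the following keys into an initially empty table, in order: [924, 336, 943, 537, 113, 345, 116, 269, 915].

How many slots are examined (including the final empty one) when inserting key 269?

5

924: h=6 -> slot 6
336: h=13 -> slot 13
943: h=8 -> slot 8
537: h=10 -> slot 10
113: h=11 -> slot 11
345: h=5 -> slot 5
116: h=14 -> slot 14
269: h=14, h2=14, probe 14,11,8,5,2 -> slot 2
915: h=14, h2=4, probe 14,1 -> slot 1
Table: [—, 915, 269, —, —, 345, 924, —, 943, —, 537, 113, —, 336, 116, —, —]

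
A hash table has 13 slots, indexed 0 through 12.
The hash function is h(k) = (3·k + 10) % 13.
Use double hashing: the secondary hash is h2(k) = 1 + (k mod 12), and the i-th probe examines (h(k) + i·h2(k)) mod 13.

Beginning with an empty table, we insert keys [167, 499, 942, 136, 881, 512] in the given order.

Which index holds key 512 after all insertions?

167: h=4 → slot 4
499: h=12 → slot 12
942: h=2 → slot 2
136: h=2, h2=5, probe 2,7 → slot 7
881: h=1 → slot 1
512: h=12, h2=9, probe 12,8 → slot 8
Table: [., 881, 942, ., 167, ., ., 136, 512, ., ., ., 499]

8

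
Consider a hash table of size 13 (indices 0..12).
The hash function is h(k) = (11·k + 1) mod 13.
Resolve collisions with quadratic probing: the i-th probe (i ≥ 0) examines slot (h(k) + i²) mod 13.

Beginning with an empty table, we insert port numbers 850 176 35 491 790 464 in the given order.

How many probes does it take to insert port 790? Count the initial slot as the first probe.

850 hashes to 4; slot 4 is free -> place at 4.
176 hashes to 0; slot 0 is free -> place at 0.
35 hashes to 9; slot 9 is free -> place at 9.
491 hashes to 7; slot 7 is free -> place at 7.
790 hashes to 7; 7 taken -> place at 8.
464 hashes to 9; 9 taken -> place at 10.
Table: [176, —, —, —, 850, —, —, 491, 790, 35, 464, —, —]

2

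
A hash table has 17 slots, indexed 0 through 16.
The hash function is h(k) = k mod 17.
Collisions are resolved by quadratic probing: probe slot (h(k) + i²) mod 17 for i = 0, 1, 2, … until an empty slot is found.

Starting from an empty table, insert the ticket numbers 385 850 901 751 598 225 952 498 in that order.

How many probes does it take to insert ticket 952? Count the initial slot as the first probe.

4

385: h=11 -> slot 11
850: h=0 -> slot 0
901: h=0, probe 0,1 -> slot 1
751: h=3 -> slot 3
598: h=3, probe 3,4 -> slot 4
225: h=4, probe 4,5 -> slot 5
952: h=0, probe 0,1,4,9 -> slot 9
498: h=5, probe 5,6 -> slot 6
Table: [850, 901, —, 751, 598, 225, 498, —, —, 952, —, 385, —, —, —, —, —]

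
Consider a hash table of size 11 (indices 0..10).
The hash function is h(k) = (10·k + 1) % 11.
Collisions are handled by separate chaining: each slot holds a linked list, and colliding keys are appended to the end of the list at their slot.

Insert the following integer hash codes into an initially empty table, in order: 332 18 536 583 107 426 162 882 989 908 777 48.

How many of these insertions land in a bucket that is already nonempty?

5

332 → bucket 10
18 → bucket 5
536 → bucket 4
583 → bucket 1
107 → bucket 4 (collision)
426 → bucket 4 (collision)
162 → bucket 4 (collision)
882 → bucket 10 (collision)
989 → bucket 2
908 → bucket 6
777 → bucket 5 (collision)
48 → bucket 8
Final buckets:
0: -
1: 583
2: 989
3: -
4: 536 -> 107 -> 426 -> 162
5: 18 -> 777
6: 908
7: -
8: 48
9: -
10: 332 -> 882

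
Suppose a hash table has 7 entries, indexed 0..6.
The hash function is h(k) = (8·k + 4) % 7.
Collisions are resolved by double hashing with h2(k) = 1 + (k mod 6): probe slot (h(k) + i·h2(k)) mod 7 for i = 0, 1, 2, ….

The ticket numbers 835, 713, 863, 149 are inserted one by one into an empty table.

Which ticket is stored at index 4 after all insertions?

149

835: h=6 => slot 6
713: h=3 => slot 3
863: h=6, h2=6, probe 6,5 => slot 5
149: h=6, h2=6, probe 6,5,4 => slot 4
Table: [., ., ., 713, 149, 863, 835]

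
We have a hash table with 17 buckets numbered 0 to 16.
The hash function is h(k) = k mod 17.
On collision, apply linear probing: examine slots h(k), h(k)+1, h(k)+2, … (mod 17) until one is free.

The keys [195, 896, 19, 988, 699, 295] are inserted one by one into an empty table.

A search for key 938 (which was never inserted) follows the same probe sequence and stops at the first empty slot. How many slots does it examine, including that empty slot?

Insert 195: h=8, slot 8 empty → index 8.
Insert 896: h=12, slot 12 empty → index 12.
Insert 19: h=2, slot 2 empty → index 2.
Insert 988: h=2, slot 2 occupied → index 3.
Insert 699: h=2, slots 2,3 occupied → index 4.
Insert 295: h=6, slot 6 empty → index 6.
Table: [., ., 19, 988, 699, ., 295, ., 195, ., ., ., 896, ., ., ., .]
Lookup 938: h=3, probe 3,4,5 → slot 5 empty, not found.

3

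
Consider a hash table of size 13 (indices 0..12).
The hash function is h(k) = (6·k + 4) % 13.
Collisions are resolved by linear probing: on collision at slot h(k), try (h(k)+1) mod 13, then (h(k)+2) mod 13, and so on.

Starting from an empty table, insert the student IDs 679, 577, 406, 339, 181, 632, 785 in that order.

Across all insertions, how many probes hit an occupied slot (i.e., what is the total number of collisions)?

9

679: h=9 => slot 9
577: h=8 => slot 8
406: h=9, probe 9,10 => slot 10
339: h=10, probe 10,11 => slot 11
181: h=11, probe 11,12 => slot 12
632: h=0 => slot 0
785: h=8, probe 8,9,10,11,12,0,1 => slot 1
Table: [632, 785, _, _, _, _, _, _, 577, 679, 406, 339, 181]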